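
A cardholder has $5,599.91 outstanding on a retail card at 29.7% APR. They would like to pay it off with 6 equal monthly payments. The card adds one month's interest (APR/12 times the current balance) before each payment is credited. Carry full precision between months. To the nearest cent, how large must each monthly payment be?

$1,015.81

Monthly rate r = 29.7%/12 = 2.475% = 0.02475.
Level-payment amortization: P = B₀·r / (1 − (1+r)^(−n)) = 5599.91·0.02475 / (1 − 1.02475^(−6)).
Denominator 1 − (1+r)^(−6) = 0.136440158.
P = 138.598 / 0.136440158 ≈ 1015.81.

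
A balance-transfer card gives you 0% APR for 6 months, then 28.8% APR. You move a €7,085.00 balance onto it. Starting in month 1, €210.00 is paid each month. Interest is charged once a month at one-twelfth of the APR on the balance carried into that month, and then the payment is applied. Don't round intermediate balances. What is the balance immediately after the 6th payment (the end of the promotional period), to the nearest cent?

Promo months 1–6 at r₀ = 0%/12 = 0; months 7+ at r₁ = 28.8%/12 = 0.024.
After month 6 (no interest yet): B = €7,085.00 − 6·€210.00 = €5,825.00.

€5,825.00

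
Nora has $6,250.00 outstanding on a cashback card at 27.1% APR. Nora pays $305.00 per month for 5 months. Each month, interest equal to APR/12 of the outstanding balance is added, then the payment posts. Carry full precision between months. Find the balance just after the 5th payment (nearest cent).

Monthly rate r = 27.1%/12 = 2.25833% = 0.0225833.
Each month: B ← B·(1+r) − $305.00.
Month 1: interest $141.15; balance after payment $6,086.15.
Month 2: interest $137.45; balance after payment $5,918.59.
Month 3: interest $133.66; balance after payment $5,747.25.
Month 4: interest $129.79; balance after payment $5,572.04.
Month 5: interest $125.84; balance after payment $5,392.88.

$5,392.88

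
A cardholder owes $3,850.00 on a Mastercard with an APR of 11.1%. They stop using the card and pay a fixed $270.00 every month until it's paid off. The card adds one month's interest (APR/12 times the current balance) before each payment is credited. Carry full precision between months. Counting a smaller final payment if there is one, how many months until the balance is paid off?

Monthly rate r = 11.1%/12 = 0.925% = 0.00925.
Recurrence: B ← B·(1+r) − $270.00.
Month 1: interest $35.61; balance after payment $3,615.61.
Month 2: interest $33.44; balance after payment $3,379.06.
Closed form: n = −ln(1 − rB₀/P)/ln(1+r) = −ln(0.8681)/ln(1.00925) ≈ 15.362, so the balance reaches zero during payment 16.

16 months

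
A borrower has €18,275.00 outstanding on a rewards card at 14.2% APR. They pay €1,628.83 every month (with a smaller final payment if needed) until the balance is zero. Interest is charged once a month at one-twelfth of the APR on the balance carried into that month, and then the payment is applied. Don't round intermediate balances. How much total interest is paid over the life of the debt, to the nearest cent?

Monthly rate r = 14.2%/12 = 1.18333% = 0.0118333.
Payoff takes n = ⌈−ln(1 − rB₀/P)/ln(1+r)⌉ = ⌈12.109⌉ = 13 payments; the last is €178.26.
Total paid = 12·€1,628.83 + €178.26 = €19,724.22.
Total interest = total paid − principal = €19,724.22 − €18,275.00 = €1,449.22.

€1,449.22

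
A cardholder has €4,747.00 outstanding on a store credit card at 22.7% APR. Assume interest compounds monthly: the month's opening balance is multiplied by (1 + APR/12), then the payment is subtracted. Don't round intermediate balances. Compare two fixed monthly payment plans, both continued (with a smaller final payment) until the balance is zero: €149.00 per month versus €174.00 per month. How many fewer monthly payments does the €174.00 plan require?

11 fewer payments

Monthly rate r = 22.7%/12 = 1.89167% = 0.0189167.
At €149.00/mo: n = ⌈−ln(1 − rB₀/P)/ln(1+r)⌉ = 50 payments (last €37.81); total interest = total paid − €4,747.00 = €2,591.81.
At €174.00/mo: 39 payments (last €127.62); total interest €1,992.62.
Payments saved = 50 − 39 = 11.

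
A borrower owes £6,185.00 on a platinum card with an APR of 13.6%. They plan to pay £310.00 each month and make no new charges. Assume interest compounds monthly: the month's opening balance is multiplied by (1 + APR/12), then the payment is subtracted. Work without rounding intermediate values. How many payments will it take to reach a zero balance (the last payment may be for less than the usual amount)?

23 payments

Monthly rate r = 13.6%/12 = 1.13333% = 0.0113333.
Recurrence: B ← B·(1+r) − £310.00.
Month 1: interest £70.10; balance after payment £5,945.10.
Month 2: interest £67.38; balance after payment £5,702.47.
Closed form: n = −ln(1 − rB₀/P)/ln(1+r) = −ln(0.77388)/ln(1.01133) ≈ 22.746, so the balance reaches zero during payment 23.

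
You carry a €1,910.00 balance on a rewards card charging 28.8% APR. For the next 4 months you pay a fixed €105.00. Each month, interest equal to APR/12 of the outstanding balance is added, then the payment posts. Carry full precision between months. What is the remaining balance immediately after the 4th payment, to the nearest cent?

€1,664.70

Monthly rate r = 28.8%/12 = 2.4% = 0.024.
Each month: B ← B·(1+r) − €105.00.
Month 1: interest €45.84; balance after payment €1,850.84.
Month 2: interest €44.42; balance after payment €1,790.26.
Month 3: interest €42.97; balance after payment €1,728.23.
Month 4: interest €41.48; balance after payment €1,664.70.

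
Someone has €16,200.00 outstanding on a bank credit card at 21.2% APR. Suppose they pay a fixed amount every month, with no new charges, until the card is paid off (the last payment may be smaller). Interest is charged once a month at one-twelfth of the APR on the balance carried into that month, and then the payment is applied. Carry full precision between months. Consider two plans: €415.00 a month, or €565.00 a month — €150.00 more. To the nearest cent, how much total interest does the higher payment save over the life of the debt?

Monthly rate r = 21.2%/12 = 1.76667% = 0.0176667.
At €415.00/mo: n = ⌈−ln(1 − rB₀/P)/ln(1+r)⌉ = 67 payments (last €337.00); total interest = total paid − €16,200.00 = €11,527.00.
At €565.00/mo: 41 payments (last €189.32); total interest €6,589.32.
Interest saved = €11,527.00 − €6,589.32 = €4,937.68.

€4,937.68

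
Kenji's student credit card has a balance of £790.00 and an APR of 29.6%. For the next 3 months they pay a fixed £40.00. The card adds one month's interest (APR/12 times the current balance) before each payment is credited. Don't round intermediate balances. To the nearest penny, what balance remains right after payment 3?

Monthly rate r = 29.6%/12 = 2.46667% = 0.0246667.
Each month: B ← B·(1+r) − £40.00.
Month 1: interest £19.49; balance after payment £769.49.
Month 2: interest £18.98; balance after payment £748.47.
Month 3: interest £18.46; balance after payment £726.93.

£726.93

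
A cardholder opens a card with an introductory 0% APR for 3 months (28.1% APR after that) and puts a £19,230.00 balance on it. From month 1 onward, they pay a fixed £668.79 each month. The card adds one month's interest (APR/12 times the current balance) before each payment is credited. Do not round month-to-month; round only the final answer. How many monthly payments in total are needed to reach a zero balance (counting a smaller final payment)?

43 payments

Promo months 1–3 at r₀ = 0%/12 = 0; months 4+ at r₁ = 28.1%/12 = 0.0234167.
After month 3 (no interest yet): B = £19,230.00 − 3·£668.79 = £17,223.63.
Then at r₁ with £668.79/mo: n₂ = −ln(1 − r₁·B/P)/ln(1+r₁) ≈ 39.92 → 40 more payments.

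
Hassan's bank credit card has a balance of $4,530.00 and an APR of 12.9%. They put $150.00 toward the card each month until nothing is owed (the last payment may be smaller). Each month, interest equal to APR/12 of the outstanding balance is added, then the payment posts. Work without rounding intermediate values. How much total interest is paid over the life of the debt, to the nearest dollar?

Monthly rate r = 12.9%/12 = 1.075% = 0.01075.
Payoff takes n = ⌈−ln(1 − rB₀/P)/ln(1+r)⌉ = ⌈36.710⌉ = 37 payments; the last is $106.63.
Total paid = 36·$150.00 + $106.63 = $5,506.63.
Total interest = total paid − principal = $5,506.63 − $4,530.00 = $976.63.

$977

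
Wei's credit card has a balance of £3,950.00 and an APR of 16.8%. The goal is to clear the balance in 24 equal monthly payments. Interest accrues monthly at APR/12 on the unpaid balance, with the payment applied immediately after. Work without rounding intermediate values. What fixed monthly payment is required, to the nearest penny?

£194.92

Monthly rate r = 16.8%/12 = 1.4% = 0.014.
Level-payment amortization: P = B₀·r / (1 − (1+r)^(−n)) = 3950.00·0.014 / (1 − 1.014^(−24)).
Denominator 1 − (1+r)^(−24) = 0.283709683.
P = 55.3 / 0.283709683 ≈ 194.92.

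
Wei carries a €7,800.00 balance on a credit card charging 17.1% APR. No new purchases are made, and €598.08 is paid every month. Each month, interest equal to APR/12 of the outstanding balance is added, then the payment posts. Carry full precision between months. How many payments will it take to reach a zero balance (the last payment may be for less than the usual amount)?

Monthly rate r = 17.1%/12 = 1.425% = 0.01425.
Recurrence: B ← B·(1+r) − €598.08.
Month 1: interest €111.15; balance after payment €7,313.07.
Month 2: interest €104.21; balance after payment €6,819.20.
Closed form: n = −ln(1 − rB₀/P)/ln(1+r) = −ln(0.81416)/ln(1.01425) ≈ 14.531, so the balance reaches zero during payment 15.

15 payments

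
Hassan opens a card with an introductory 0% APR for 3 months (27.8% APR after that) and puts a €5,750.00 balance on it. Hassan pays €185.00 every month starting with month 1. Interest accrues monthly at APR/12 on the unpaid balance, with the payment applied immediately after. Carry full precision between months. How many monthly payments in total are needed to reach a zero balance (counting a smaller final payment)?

Promo months 1–3 at r₀ = 0%/12 = 0; months 4+ at r₁ = 27.8%/12 = 0.0231667.
After month 3 (no interest yet): B = €5,750.00 − 3·€185.00 = €5,195.00.
Then at r₁ with €185.00/mo: n₂ = −ln(1 − r₁·B/P)/ln(1+r₁) ≈ 45.91 → 46 more payments.

49 months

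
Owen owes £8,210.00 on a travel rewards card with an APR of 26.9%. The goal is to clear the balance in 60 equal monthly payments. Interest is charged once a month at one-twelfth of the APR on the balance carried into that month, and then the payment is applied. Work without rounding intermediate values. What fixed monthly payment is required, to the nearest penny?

Monthly rate r = 26.9%/12 = 2.24167% = 0.0224167.
Level-payment amortization: P = B₀·r / (1 − (1+r)^(−n)) = 8210.00·0.0224167 / (1 − 1.02242^(−60)).
Denominator 1 − (1+r)^(−60) = 0.735561445.
P = 184.041 / 0.735561445 ≈ 250.20.

£250.20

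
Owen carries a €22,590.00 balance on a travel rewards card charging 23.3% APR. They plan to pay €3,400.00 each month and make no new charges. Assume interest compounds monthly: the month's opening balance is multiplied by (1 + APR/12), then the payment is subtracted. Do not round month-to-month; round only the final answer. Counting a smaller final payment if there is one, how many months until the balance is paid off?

Monthly rate r = 23.3%/12 = 1.94167% = 0.0194167.
Recurrence: B ← B·(1+r) − €3,400.00.
Month 1: interest €438.62; balance after payment €19,628.62.
Month 2: interest €381.12; balance after payment €16,609.74.
Closed form: n = −ln(1 − rB₀/P)/ln(1+r) = −ln(0.87099)/ln(1.01942) ≈ 7.182, so the balance reaches zero during payment 8.

8 months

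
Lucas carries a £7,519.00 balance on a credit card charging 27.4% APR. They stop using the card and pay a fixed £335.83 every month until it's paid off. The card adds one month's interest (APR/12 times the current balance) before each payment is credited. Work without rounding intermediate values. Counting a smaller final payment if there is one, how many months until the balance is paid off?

Monthly rate r = 27.4%/12 = 2.28333% = 0.0228333.
Recurrence: B ← B·(1+r) − £335.83.
Month 1: interest £171.68; balance after payment £7,354.85.
Month 2: interest £167.94; balance after payment £7,186.96.
Closed form: n = −ln(1 − rB₀/P)/ln(1+r) = −ln(0.48878)/ln(1.02283) ≈ 31.708, so the balance reaches zero during payment 32.

32 months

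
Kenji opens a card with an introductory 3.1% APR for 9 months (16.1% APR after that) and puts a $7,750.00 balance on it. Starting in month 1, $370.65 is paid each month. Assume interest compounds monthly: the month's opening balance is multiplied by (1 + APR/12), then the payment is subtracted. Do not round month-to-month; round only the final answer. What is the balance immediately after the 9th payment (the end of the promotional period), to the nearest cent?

$4,561.53

Promo months 1–9 at r₀ = 3.1%/12 = 0.00258333; months 10+ at r₁ = 16.1%/12 = 0.0134167.
After month 9: iterate B ← B·(1+r₀) − $370.65 for 9 months → $4,561.53.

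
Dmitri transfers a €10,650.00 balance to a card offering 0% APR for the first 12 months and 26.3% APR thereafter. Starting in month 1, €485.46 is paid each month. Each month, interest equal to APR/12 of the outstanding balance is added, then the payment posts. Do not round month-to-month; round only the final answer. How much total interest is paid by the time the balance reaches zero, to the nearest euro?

Promo months 1–12 at r₀ = 0%/12 = 0; months 13+ at r₁ = 26.3%/12 = 0.0219167.
After month 12 (no interest yet): B = €10,650.00 − 12·€485.46 = €4,824.48.
Then at r₁ with €485.46/mo: n₂ = −ln(1 − r₁·B/P)/ln(1+r₁) ≈ 11.33 → 12 more payments.
Total paid = 23·€485.46 + €161.81 = €11,327.39; interest = €11,327.39 − €10,650.00 = €677.39.

€677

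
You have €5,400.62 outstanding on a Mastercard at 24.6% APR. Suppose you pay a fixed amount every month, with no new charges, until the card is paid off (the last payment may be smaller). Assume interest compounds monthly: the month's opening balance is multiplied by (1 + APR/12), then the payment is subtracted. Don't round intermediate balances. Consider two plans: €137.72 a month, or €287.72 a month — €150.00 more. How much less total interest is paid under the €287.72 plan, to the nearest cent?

€4,168.53

Monthly rate r = 24.6%/12 = 2.05% = 0.0205.
At €137.72/mo: n = ⌈−ln(1 − rB₀/P)/ln(1+r)⌉ = 81 payments (last €38.96); total interest = total paid − €5,400.62 = €5,655.94.
At €287.72/mo: 24 payments (last €270.47); total interest €1,487.41.
Interest saved = €5,655.94 − €1,487.41 = €4,168.53.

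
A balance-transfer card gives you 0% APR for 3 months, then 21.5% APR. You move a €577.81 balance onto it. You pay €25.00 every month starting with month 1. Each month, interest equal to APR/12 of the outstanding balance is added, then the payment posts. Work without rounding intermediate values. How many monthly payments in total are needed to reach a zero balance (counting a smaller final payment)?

Promo months 1–3 at r₀ = 0%/12 = 0; months 4+ at r₁ = 21.5%/12 = 0.0179167.
After month 3 (no interest yet): B = €577.81 − 3·€25.00 = €502.81.
Then at r₁ with €25.00/mo: n₂ = −ln(1 − r₁·B/P)/ln(1+r₁) ≈ 25.16 → 26 more payments.

29 months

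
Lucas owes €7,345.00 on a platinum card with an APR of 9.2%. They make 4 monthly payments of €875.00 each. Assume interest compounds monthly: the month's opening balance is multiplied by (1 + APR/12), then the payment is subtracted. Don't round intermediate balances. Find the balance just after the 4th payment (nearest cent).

Monthly rate r = 9.2%/12 = 0.766667% = 0.00766667.
Each month: B ← B·(1+r) − €875.00.
Month 1: interest €56.31; balance after payment €6,526.31.
Month 2: interest €50.04; balance after payment €5,701.35.
Month 3: interest €43.71; balance after payment €4,870.06.
Month 4: interest €37.34; balance after payment €4,032.39.

€4,032.39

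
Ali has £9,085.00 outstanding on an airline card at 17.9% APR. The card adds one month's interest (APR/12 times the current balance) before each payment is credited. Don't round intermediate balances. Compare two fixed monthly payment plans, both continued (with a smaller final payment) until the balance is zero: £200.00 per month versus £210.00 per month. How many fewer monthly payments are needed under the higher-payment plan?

Monthly rate r = 17.9%/12 = 1.49167% = 0.0149167.
At £200.00/mo: n = ⌈−ln(1 − rB₀/P)/ln(1+r)⌉ = 77 payments (last £89.99); total interest = total paid − £9,085.00 = £6,204.99.
At £210.00/mo: 71 payments (last £1.33); total interest £5,616.33.
Payments saved = 77 − 71 = 6.

6 fewer payments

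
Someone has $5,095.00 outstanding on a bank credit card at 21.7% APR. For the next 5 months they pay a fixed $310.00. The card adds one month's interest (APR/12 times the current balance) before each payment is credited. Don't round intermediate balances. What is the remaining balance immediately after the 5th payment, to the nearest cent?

Monthly rate r = 21.7%/12 = 1.80833% = 0.0180833.
Each month: B ← B·(1+r) − $310.00.
Month 1: interest $92.13; balance after payment $4,877.13.
Month 2: interest $88.19; balance after payment $4,655.33.
Month 3: interest $84.18; balance after payment $4,429.51.
Month 4: interest $80.10; balance after payment $4,199.61.
Month 5: interest $75.94; balance after payment $3,965.56.

$3,965.56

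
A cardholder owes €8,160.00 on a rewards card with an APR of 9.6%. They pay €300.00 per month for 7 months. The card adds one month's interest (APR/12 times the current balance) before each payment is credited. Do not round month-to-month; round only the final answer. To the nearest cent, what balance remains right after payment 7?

Monthly rate r = 9.6%/12 = 0.8% = 0.008.
Each month: B ← B·(1+r) − €300.00.
Month 1: interest €65.28; balance after payment €7,925.28.
Month 2: interest €63.40; balance after payment €7,688.68.
Month 3: interest €61.51; balance after payment €7,450.19.
Month 4: interest €59.60; balance after payment €7,209.79.
Month 5: interest €57.68; balance after payment €6,967.47.
Month 6: interest €55.74; balance after payment €6,723.21.
Month 7: interest €53.79; balance after payment €6,477.00.

€6,477.00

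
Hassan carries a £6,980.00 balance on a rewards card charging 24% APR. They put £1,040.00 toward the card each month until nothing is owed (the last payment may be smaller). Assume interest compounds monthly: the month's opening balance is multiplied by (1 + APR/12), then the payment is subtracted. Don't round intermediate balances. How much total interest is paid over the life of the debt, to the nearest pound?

£592

Monthly rate r = 24%/12 = 2% = 0.02.
Payoff takes n = ⌈−ln(1 − rB₀/P)/ln(1+r)⌉ = ⌈7.279⌉ = 8 payments; the last is £291.89.
Total paid = 7·£1,040.00 + £291.89 = £7,571.89.
Total interest = total paid − principal = £7,571.89 − £6,980.00 = £591.89.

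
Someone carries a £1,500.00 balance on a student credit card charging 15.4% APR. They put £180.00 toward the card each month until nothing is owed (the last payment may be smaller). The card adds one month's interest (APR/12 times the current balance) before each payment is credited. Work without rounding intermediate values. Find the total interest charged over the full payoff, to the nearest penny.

Monthly rate r = 15.4%/12 = 1.28333% = 0.0128333.
Payoff takes n = ⌈−ln(1 − rB₀/P)/ln(1+r)⌉ = ⌈8.870⌉ = 9 payments; the last is £156.72.
Total paid = 8·£180.00 + £156.72 = £1,596.72.
Total interest = total paid − principal = £1,596.72 − £1,500.00 = £96.72.

£96.72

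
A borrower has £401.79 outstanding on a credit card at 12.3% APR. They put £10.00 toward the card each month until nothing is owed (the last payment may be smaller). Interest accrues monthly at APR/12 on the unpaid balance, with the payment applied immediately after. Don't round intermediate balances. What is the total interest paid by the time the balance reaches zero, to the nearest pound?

£119

Monthly rate r = 12.3%/12 = 1.025% = 0.01025.
Payoff takes n = ⌈−ln(1 − rB₀/P)/ln(1+r)⌉ = ⌈52.045⌉ = 53 payments; the last is £0.45.
Total paid = 52·£10.00 + £0.45 = £520.45.
Total interest = total paid − principal = £520.45 − £401.79 = £118.66.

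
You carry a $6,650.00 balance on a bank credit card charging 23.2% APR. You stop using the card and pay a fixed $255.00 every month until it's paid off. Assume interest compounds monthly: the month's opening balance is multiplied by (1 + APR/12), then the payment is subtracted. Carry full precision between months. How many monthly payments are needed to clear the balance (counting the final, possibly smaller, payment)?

Monthly rate r = 23.2%/12 = 1.93333% = 0.0193333.
Recurrence: B ← B·(1+r) − $255.00.
Month 1: interest $128.57; balance after payment $6,523.57.
Month 2: interest $126.12; balance after payment $6,394.69.
Closed form: n = −ln(1 − rB₀/P)/ln(1+r) = −ln(0.49582)/ln(1.01933) ≈ 36.637, so the balance reaches zero during payment 37.

37 months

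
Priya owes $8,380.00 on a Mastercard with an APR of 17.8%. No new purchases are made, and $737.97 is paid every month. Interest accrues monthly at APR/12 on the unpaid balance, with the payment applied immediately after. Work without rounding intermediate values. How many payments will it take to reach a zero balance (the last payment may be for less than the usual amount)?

Monthly rate r = 17.8%/12 = 1.48333% = 0.0148333.
Recurrence: B ← B·(1+r) − $737.97.
Month 1: interest $124.30; balance after payment $7,766.33.
Month 2: interest $115.20; balance after payment $7,143.56.
Closed form: n = −ln(1 − rB₀/P)/ln(1+r) = −ln(0.83156)/ln(1.01483) ≈ 12.527, so the balance reaches zero during payment 13.

13 months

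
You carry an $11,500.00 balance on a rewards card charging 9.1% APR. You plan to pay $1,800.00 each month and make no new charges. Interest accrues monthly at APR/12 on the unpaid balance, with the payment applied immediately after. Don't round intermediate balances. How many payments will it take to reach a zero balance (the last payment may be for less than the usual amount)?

Monthly rate r = 9.1%/12 = 0.758333% = 0.00758333.
Recurrence: B ← B·(1+r) − $1,800.00.
Month 1: interest $87.21; balance after payment $9,787.21.
Month 2: interest $74.22; balance after payment $8,061.43.
Closed form: n = −ln(1 − rB₀/P)/ln(1+r) = −ln(0.95155)/ln(1.00758) ≈ 6.574, so the balance reaches zero during payment 7.

7 payments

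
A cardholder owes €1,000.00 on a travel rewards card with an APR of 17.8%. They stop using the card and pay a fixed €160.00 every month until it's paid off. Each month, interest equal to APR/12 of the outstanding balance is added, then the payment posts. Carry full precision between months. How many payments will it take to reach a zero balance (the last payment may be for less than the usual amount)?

7 payments

Monthly rate r = 17.8%/12 = 1.48333% = 0.0148333.
Recurrence: B ← B·(1+r) − €160.00.
Month 1: interest €14.83; balance after payment €854.83.
Month 2: interest €12.68; balance after payment €707.51.
Closed form: n = −ln(1 − rB₀/P)/ln(1+r) = −ln(0.90729)/ln(1.01483) ≈ 6.607, so the balance reaches zero during payment 7.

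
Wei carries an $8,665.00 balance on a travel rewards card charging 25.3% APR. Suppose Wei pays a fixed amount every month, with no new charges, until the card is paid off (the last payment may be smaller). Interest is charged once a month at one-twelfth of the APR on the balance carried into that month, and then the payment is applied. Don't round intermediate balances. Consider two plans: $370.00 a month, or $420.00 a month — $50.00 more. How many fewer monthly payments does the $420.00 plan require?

Monthly rate r = 25.3%/12 = 2.10833% = 0.0210833.
At $370.00/mo: n = ⌈−ln(1 − rB₀/P)/ln(1+r)⌉ = 33 payments (last $232.67); total interest = total paid − $8,665.00 = $3,407.67.
At $420.00/mo: 28 payments (last $152.85); total interest $2,827.85.
Payments saved = 33 − 28 = 5.

5 fewer payments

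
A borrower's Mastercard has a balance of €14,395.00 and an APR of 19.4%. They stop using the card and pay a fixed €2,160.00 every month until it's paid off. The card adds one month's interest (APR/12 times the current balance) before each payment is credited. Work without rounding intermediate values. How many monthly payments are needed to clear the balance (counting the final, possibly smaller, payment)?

8 months

Monthly rate r = 19.4%/12 = 1.61667% = 0.0161667.
Recurrence: B ← B·(1+r) − €2,160.00.
Month 1: interest €232.72; balance after payment €12,467.72.
Month 2: interest €201.56; balance after payment €10,509.28.
Closed form: n = −ln(1 − rB₀/P)/ln(1+r) = −ln(0.89226)/ln(1.01617) ≈ 7.108, so the balance reaches zero during payment 8.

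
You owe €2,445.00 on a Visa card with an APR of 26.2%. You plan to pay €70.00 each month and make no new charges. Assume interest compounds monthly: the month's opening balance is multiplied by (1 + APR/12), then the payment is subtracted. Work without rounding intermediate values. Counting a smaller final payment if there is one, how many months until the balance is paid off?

67 months

Monthly rate r = 26.2%/12 = 2.18333% = 0.0218333.
Recurrence: B ← B·(1+r) − €70.00.
Month 1: interest €53.38; balance after payment €2,428.38.
Month 2: interest €53.02; balance after payment €2,411.40.
Closed form: n = −ln(1 − rB₀/P)/ln(1+r) = −ln(0.23739)/ln(1.02183) ≈ 66.581, so the balance reaches zero during payment 67.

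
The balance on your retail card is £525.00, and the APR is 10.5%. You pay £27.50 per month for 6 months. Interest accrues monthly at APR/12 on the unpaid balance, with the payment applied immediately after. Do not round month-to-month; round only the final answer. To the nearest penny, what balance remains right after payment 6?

Monthly rate r = 10.5%/12 = 0.875% = 0.00875.
Each month: B ← B·(1+r) − £27.50.
Month 1: interest £4.59; balance after payment £502.09.
Month 2: interest £4.39; balance after payment £478.99.
Month 3: interest £4.19; balance after payment £455.68.
Month 4: interest £3.99; balance after payment £432.17.
Month 5: interest £3.78; balance after payment £408.45.
Month 6: interest £3.57; balance after payment £384.52.

£384.52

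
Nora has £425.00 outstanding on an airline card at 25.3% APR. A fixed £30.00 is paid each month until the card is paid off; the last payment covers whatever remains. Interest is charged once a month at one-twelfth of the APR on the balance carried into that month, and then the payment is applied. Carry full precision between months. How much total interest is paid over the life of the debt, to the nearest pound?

Monthly rate r = 25.3%/12 = 2.10833% = 0.0210833.
Payoff takes n = ⌈−ln(1 − rB₀/P)/ln(1+r)⌉ = ⌈17.005⌉ = 18 payments; the last is £0.15.
Total paid = 17·£30.00 + £0.15 = £510.15.
Total interest = total paid − principal = £510.15 − £425.00 = £85.15.

£85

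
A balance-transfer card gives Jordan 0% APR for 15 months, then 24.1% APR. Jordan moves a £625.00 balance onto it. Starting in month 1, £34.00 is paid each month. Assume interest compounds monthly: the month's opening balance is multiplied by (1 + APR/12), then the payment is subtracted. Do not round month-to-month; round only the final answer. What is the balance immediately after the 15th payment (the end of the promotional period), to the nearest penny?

Promo months 1–15 at r₀ = 0%/12 = 0; months 16+ at r₁ = 24.1%/12 = 0.0200833.
After month 15 (no interest yet): B = £625.00 − 15·£34.00 = £115.00.

£115.00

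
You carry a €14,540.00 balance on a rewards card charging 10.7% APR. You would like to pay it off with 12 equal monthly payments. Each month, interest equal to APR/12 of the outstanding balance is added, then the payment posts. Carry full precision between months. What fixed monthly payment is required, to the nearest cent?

Monthly rate r = 10.7%/12 = 0.891667% = 0.00891667.
Level-payment amortization: P = B₀·r / (1 − (1+r)^(−n)) = 14540.00·0.00891667 / (1 − 1.00892^(−12)).
Denominator 1 − (1+r)^(−12) = 0.101048123.
P = 129.648 / 0.101048123 ≈ 1283.04.

€1,283.04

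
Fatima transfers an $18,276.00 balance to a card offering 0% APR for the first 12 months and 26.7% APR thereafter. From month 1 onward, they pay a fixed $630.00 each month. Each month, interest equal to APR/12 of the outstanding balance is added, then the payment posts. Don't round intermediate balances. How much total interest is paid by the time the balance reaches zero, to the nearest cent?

Promo months 1–12 at r₀ = 0%/12 = 0; months 13+ at r₁ = 26.7%/12 = 0.02225.
After month 12 (no interest yet): B = $18,276.00 − 12·$630.00 = $10,716.00.
Then at r₁ with $630.00/mo: n₂ = −ln(1 − r₁·B/P)/ln(1+r₁) ≈ 21.61 → 22 more payments.
Total paid = 33·$630.00 + $386.14 = $21,176.14; interest = $21,176.14 − $18,276.00 = $2,900.14.

$2,900.14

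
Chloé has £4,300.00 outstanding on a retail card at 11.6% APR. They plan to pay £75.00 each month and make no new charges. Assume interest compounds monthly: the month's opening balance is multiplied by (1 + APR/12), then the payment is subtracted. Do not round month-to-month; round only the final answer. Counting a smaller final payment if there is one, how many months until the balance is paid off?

84 payments

Monthly rate r = 11.6%/12 = 0.966667% = 0.00966667.
Recurrence: B ← B·(1+r) − £75.00.
Month 1: interest £41.57; balance after payment £4,266.57.
Month 2: interest £41.24; balance after payment £4,232.81.
Closed form: n = −ln(1 − rB₀/P)/ln(1+r) = −ln(0.44578)/ln(1.00967) ≈ 83.983, so the balance reaches zero during payment 84.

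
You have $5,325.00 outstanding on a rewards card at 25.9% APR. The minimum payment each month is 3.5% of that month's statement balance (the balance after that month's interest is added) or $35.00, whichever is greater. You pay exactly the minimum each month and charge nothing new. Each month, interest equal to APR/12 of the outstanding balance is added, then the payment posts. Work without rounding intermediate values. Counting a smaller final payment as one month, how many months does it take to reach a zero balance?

162 months

Monthly rate r = 25.9%/12 = 2.15833% = 0.0215833.
While 3.5% of the post-interest balance exceeds $35.00, each month B ← (B·(1+r))·(1 − 0.035), i.e. B shrinks by the factor (1+r)·0.965 = 0.98583.
This holds for months 1–119. Entering month 120 the balance is $974.21; 3.5% of the post-interest balance is now below $35.00, so the flat $35.00 minimum applies from here.
From month 120 a fixed $35.00 at rate r clears $974.21 in 43 more payments. Total: 119 + 43 = 162 months.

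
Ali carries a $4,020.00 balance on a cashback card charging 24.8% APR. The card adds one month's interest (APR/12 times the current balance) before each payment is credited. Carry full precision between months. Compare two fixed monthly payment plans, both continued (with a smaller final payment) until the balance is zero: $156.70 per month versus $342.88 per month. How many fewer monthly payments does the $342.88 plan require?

Monthly rate r = 24.8%/12 = 2.06667% = 0.0206667.
At $156.70/mo: n = ⌈−ln(1 − rB₀/P)/ln(1+r)⌉ = 37 payments (last $145.65); total interest = total paid − $4,020.00 = $1,766.85.
At $342.88/mo: 14 payments (last $194.30); total interest $631.74.
Payments saved = 37 − 14 = 23.

23 fewer payments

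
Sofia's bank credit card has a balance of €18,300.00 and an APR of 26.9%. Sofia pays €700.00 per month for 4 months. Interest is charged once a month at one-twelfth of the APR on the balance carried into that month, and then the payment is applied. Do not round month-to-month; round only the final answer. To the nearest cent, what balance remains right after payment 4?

Monthly rate r = 26.9%/12 = 2.24167% = 0.0224167.
Each month: B ← B·(1+r) − €700.00.
Month 1: interest €410.22; balance after payment €18,010.22.
Month 2: interest €403.73; balance after payment €17,713.95.
Month 3: interest €397.09; balance after payment €17,411.04.
Month 4: interest €390.30; balance after payment €17,101.34.

€17,101.34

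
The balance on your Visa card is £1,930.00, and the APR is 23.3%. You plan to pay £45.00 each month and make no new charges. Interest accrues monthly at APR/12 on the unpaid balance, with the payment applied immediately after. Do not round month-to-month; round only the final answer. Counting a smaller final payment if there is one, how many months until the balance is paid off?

Monthly rate r = 23.3%/12 = 1.94167% = 0.0194167.
Recurrence: B ← B·(1+r) − £45.00.
Month 1: interest £37.47; balance after payment £1,922.47.
Month 2: interest £37.33; balance after payment £1,914.80.
Closed form: n = −ln(1 − rB₀/P)/ln(1+r) = −ln(0.16724)/ln(1.01942) ≈ 92.994, so the balance reaches zero during payment 93.

93 payments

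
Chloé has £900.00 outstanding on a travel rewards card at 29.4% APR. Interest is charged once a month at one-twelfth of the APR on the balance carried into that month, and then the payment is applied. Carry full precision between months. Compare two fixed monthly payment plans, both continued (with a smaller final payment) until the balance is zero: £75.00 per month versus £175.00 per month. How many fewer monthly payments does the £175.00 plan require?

Monthly rate r = 29.4%/12 = 2.45% = 0.0245.
At £75.00/mo: n = ⌈−ln(1 − rB₀/P)/ln(1+r)⌉ = 15 payments (last £28.95); total interest = total paid − £900.00 = £178.95.
At £175.00/mo: 6 payments (last £99.22); total interest £74.22.
Payments saved = 15 − 6 = 9.

9 fewer payments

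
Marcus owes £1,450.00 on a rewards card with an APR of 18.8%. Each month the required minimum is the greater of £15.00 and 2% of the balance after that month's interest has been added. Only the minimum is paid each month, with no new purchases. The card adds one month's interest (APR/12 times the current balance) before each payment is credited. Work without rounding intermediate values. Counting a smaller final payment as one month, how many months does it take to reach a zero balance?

Monthly rate r = 18.8%/12 = 1.56667% = 0.0156667.
While 2% of the post-interest balance exceeds £15.00, each month B ← (B·(1+r))·(1 − 0.02), i.e. B shrinks by the factor (1+r)·0.98 = 0.99535.
This holds for months 1–145. Entering month 146 the balance is £738.03; 2% of the post-interest balance is now below £15.00, so the flat £15.00 minimum applies from here.
From month 146 a fixed £15.00 at rate r clears £738.03 in 95 more payments. Total: 145 + 95 = 240 months.

240 months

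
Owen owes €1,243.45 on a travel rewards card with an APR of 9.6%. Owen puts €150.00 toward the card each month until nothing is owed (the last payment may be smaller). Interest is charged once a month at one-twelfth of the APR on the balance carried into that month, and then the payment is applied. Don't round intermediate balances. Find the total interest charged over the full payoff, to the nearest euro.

€48

Monthly rate r = 9.6%/12 = 0.8% = 0.008.
Payoff takes n = ⌈−ln(1 − rB₀/P)/ln(1+r)⌉ = ⌈8.612⌉ = 9 payments; the last is €91.88.
Total paid = 8·€150.00 + €91.88 = €1,291.88.
Total interest = total paid − principal = €1,291.88 − €1,243.45 = €48.43.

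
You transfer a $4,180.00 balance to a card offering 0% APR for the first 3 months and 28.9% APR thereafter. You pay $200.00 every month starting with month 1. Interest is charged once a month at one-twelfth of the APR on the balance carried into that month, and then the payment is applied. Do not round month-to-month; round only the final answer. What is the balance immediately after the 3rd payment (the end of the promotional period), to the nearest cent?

Promo months 1–3 at r₀ = 0%/12 = 0; months 4+ at r₁ = 28.9%/12 = 0.0240833.
After month 3 (no interest yet): B = $4,180.00 − 3·$200.00 = $3,580.00.

$3,580.00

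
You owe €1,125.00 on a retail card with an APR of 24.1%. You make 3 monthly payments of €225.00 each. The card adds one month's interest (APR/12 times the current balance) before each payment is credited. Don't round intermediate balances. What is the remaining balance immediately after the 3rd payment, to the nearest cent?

Monthly rate r = 24.1%/12 = 2.00833% = 0.0200833.
Each month: B ← B·(1+r) − €225.00.
Month 1: interest €22.59; balance after payment €922.59.
Month 2: interest €18.53; balance after payment €716.12.
Month 3: interest €14.38; balance after payment €505.50.

€505.50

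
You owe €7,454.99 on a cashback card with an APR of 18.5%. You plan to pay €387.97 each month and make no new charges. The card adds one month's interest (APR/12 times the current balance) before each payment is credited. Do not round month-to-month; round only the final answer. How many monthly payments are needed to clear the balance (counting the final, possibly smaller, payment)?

23 payments

Monthly rate r = 18.5%/12 = 1.54167% = 0.0154167.
Recurrence: B ← B·(1+r) − €387.97.
Month 1: interest €114.93; balance after payment €7,181.95.
Month 2: interest €110.72; balance after payment €6,904.70.
Closed form: n = −ln(1 − rB₀/P)/ln(1+r) = −ln(0.70376)/ln(1.01542) ≈ 22.963, so the balance reaches zero during payment 23.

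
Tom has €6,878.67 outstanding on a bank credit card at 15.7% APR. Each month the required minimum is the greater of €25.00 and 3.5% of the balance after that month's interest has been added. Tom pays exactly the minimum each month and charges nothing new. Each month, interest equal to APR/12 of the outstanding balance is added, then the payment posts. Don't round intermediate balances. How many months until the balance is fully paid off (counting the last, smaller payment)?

137 months

Monthly rate r = 15.7%/12 = 1.30833% = 0.0130833.
While 3.5% of the post-interest balance exceeds €25.00, each month B ← (B·(1+r))·(1 − 0.035), i.e. B shrinks by the factor (1+r)·0.965 = 0.97763.
This holds for months 1–101. Entering month 102 the balance is €699.72; 3.5% of the post-interest balance is now below €25.00, so the flat €25.00 minimum applies from here.
From month 102 a fixed €25.00 at rate r clears €699.72 in 36 more payments. Total: 101 + 36 = 137 months.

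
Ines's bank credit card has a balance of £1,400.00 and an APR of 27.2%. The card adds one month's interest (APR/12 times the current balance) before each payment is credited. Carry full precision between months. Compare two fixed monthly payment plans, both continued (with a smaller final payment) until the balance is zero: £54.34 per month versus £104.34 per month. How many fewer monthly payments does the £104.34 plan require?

Monthly rate r = 27.2%/12 = 2.26667% = 0.0226667.
At £54.34/mo: n = ⌈−ln(1 − rB₀/P)/ln(1+r)⌉ = 40 payments (last £7.06); total interest = total paid − £1,400.00 = £726.32.
At £104.34/mo: 17 payments (last £18.70); total interest £288.14.
Payments saved = 40 − 17 = 23.

23 fewer payments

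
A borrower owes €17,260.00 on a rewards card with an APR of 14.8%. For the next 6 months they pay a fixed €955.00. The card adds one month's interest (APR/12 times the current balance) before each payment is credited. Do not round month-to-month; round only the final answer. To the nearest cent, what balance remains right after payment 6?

€12,667.67

Monthly rate r = 14.8%/12 = 1.23333% = 0.0123333.
Each month: B ← B·(1+r) − €955.00.
Month 1: interest €212.87; balance after payment €16,517.87.
Month 2: interest €203.72; balance after payment €15,766.59.
Month 3: interest €194.45; balance after payment €15,006.05.
Month 4: interest €185.07; balance after payment €14,236.12.
Month 5: interest €175.58; balance after payment €13,456.70.
Month 6: interest €165.97; balance after payment €12,667.67.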